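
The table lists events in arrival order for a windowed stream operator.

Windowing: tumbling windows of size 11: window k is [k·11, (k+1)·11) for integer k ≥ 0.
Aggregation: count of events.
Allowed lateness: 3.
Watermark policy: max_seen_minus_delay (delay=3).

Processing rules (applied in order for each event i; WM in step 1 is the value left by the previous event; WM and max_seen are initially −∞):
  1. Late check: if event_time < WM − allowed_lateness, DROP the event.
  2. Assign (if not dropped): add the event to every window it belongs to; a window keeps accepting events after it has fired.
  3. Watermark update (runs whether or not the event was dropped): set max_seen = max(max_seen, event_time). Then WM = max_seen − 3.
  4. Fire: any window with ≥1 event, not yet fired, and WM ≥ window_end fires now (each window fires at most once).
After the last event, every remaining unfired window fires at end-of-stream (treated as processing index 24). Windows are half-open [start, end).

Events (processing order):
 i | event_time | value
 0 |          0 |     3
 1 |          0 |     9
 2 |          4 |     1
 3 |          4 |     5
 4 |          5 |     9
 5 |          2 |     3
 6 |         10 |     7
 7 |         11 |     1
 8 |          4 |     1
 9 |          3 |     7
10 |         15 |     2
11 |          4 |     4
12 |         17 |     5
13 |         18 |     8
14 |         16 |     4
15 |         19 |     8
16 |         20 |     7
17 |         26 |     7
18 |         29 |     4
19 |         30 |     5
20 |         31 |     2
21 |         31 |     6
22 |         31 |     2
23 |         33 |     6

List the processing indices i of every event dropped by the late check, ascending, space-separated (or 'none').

i=0 t=0 v=3: → [0,11); WM=-3
i=1 t=0 v=9: → [0,11); WM=-3
i=2 t=4 v=1: → [0,11); WM=1
i=3 t=4 v=5: → [0,11); WM=1
i=4 t=5 v=9: → [0,11); WM=2
i=5 t=2 v=3: → [0,11); WM=2
i=6 t=10 v=7: → [0,11); WM=7
i=7 t=11 v=1: → [11,22); WM=8
i=8 t=4 v=1: DROP (t<8-3); WM=8
i=9 t=3 v=7: DROP (t<8-3); WM=8
i=10 t=15 v=2: → [11,22); WM=12; [0,11) fires=7
i=11 t=4 v=4: DROP (t<12-3); WM=12
i=12 t=17 v=5: → [11,22); WM=14
i=13 t=18 v=8: → [11,22); WM=15
i=14 t=16 v=4: → [11,22); WM=15
i=15 t=19 v=8: → [11,22); WM=16
i=16 t=20 v=7: → [11,22); WM=17
i=17 t=26 v=7: → [22,33); WM=23; [11,22) fires=7
i=18 t=29 v=4: → [22,33); WM=26
i=19 t=30 v=5: → [22,33); WM=27
i=20 t=31 v=2: → [22,33); WM=28
i=21 t=31 v=6: → [22,33); WM=28
i=22 t=31 v=2: → [22,33); WM=28
i=23 t=33 v=6: → [33,44); WM=30

8 9 11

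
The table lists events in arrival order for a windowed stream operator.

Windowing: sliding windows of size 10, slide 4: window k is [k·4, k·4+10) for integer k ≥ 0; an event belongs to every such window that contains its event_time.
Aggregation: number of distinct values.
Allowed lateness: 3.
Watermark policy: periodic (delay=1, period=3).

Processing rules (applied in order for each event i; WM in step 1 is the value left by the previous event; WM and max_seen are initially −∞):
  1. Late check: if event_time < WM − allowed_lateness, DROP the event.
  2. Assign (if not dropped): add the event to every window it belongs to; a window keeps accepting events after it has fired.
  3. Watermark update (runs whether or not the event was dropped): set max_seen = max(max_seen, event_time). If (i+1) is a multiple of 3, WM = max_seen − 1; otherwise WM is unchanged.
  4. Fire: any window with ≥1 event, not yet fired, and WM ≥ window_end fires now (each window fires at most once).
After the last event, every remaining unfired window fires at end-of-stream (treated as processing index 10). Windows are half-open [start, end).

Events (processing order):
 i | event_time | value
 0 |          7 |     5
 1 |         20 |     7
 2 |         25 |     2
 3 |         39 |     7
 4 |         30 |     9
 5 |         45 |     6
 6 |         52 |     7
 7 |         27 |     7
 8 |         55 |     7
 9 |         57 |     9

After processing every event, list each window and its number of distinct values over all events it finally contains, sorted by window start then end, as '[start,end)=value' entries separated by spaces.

[0,10)=1 [4,14)=1 [12,22)=1 [16,26)=2 [20,30)=2 [24,34)=2 [28,38)=1 [32,42)=1 [36,46)=2 [40,50)=1 [44,54)=2 [48,58)=2 [52,62)=2 [56,66)=1

i=0 t=7 v=5: → [4,14),[0,10); WM=−∞
i=1 t=20 v=7: → [20,30),[16,26),[12,22); WM=−∞
i=2 t=25 v=2: → [24,34),[20,30),[16,26); WM=24; [0,10) fires=1 [4,14) fires=1 [12,22) fires=1
i=3 t=39 v=7: → [36,46),[32,42); WM=24
i=4 t=30 v=9: → [28,38),[24,34); WM=24
i=5 t=45 v=6: → [44,54),[40,50),[36,46); WM=44; [16,26) fires=2 [20,30) fires=2 [24,34) fires=2 [28,38) fires=1 [32,42) fires=1
i=6 t=52 v=7: → [52,62),[48,58),[44,54); WM=44
i=7 t=27 v=7: DROP (t<44-3); WM=44
i=8 t=55 v=7: → [52,62),[48,58); WM=54; [36,46) fires=2 [40,50) fires=1 [44,54) fires=2
i=9 t=57 v=9: → [56,66),[52,62),[48,58); WM=54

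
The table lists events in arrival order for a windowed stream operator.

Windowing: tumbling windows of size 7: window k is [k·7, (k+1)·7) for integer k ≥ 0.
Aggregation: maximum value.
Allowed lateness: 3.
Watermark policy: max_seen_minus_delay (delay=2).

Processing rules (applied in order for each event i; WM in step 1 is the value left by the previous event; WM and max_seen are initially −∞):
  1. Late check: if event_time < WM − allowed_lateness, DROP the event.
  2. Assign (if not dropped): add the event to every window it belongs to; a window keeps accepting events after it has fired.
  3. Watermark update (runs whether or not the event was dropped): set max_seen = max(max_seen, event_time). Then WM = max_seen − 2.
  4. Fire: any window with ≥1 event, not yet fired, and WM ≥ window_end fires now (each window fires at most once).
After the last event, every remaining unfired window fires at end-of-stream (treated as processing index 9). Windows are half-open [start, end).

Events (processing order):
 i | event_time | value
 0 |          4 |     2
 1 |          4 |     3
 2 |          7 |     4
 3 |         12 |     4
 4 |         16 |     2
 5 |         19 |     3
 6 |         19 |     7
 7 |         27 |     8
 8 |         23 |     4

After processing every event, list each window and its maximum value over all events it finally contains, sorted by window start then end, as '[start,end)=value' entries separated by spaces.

i=0 t=4 v=2: → [0,7); WM=2
i=1 t=4 v=3: → [0,7); WM=2
i=2 t=7 v=4: → [7,14); WM=5
i=3 t=12 v=4: → [7,14); WM=10; [0,7) fires=3
i=4 t=16 v=2: → [14,21); WM=14; [7,14) fires=4
i=5 t=19 v=3: → [14,21); WM=17
i=6 t=19 v=7: → [14,21); WM=17
i=7 t=27 v=8: → [21,28); WM=25; [14,21) fires=7
i=8 t=23 v=4: → [21,28); WM=25

[0,7)=3 [7,14)=4 [14,21)=7 [21,28)=8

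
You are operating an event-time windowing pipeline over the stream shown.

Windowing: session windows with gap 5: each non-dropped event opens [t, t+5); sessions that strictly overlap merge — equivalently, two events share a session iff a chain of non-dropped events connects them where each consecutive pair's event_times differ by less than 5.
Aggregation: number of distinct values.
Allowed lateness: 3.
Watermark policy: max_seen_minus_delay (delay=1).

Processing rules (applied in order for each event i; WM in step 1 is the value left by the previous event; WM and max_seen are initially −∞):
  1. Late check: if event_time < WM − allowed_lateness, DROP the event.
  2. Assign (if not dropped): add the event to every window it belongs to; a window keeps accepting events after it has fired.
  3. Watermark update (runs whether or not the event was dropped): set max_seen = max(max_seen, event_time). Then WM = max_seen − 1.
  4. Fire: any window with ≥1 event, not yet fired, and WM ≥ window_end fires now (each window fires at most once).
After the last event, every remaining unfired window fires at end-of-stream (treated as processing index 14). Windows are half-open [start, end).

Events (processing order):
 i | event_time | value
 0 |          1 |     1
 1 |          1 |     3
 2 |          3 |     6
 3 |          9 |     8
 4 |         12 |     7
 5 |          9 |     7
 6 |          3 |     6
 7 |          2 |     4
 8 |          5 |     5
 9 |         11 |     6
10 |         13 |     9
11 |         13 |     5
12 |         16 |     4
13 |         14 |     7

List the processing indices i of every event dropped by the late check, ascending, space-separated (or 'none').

i=0 t=1 v=1: → [1,6); WM=0
i=1 t=1 v=3: → [1,6); WM=0
i=2 t=3 v=6: → [1,8); WM=2
i=3 t=9 v=8: → [9,14); WM=8
i=4 t=12 v=7: → [9,17); WM=11
i=5 t=9 v=7: → [9,17); WM=11
i=6 t=3 v=6: DROP (t<11-3); WM=11
i=7 t=2 v=4: DROP (t<11-3); WM=11
i=8 t=5 v=5: DROP (t<11-3); WM=11
i=9 t=11 v=6: → [9,17); WM=11
i=10 t=13 v=9: → [9,18); WM=12
i=11 t=13 v=5: → [9,18); WM=12
i=12 t=16 v=4: → [9,21); WM=15
i=13 t=14 v=7: → [9,21); WM=15

6 7 8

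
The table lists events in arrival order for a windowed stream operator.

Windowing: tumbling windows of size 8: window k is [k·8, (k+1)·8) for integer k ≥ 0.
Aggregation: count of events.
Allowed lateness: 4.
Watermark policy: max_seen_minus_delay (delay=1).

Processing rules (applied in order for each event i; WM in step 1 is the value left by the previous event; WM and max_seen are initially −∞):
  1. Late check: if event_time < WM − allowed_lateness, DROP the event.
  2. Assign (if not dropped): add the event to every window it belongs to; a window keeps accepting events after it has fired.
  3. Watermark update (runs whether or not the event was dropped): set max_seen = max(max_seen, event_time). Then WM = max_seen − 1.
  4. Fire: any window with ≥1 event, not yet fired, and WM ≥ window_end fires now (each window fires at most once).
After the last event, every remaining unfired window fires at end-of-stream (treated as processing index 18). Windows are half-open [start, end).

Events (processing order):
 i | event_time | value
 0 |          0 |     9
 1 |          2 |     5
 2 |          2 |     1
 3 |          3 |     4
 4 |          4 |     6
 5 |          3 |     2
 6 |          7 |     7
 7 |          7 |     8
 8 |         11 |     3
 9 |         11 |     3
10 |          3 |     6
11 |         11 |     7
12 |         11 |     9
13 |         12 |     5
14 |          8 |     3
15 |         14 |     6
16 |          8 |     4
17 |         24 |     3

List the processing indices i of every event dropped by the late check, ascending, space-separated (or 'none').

10 16

i=0 t=0 v=9: → [0,8); WM=-1
i=1 t=2 v=5: → [0,8); WM=1
i=2 t=2 v=1: → [0,8); WM=1
i=3 t=3 v=4: → [0,8); WM=2
i=4 t=4 v=6: → [0,8); WM=3
i=5 t=3 v=2: → [0,8); WM=3
i=6 t=7 v=7: → [0,8); WM=6
i=7 t=7 v=8: → [0,8); WM=6
i=8 t=11 v=3: → [8,16); WM=10; [0,8) fires=8
i=9 t=11 v=3: → [8,16); WM=10
i=10 t=3 v=6: DROP (t<10-4); WM=10
i=11 t=11 v=7: → [8,16); WM=10
i=12 t=11 v=9: → [8,16); WM=10
i=13 t=12 v=5: → [8,16); WM=11
i=14 t=8 v=3: → [8,16); WM=11
i=15 t=14 v=6: → [8,16); WM=13
i=16 t=8 v=4: DROP (t<13-4); WM=13
i=17 t=24 v=3: → [24,32); WM=23; [8,16) fires=7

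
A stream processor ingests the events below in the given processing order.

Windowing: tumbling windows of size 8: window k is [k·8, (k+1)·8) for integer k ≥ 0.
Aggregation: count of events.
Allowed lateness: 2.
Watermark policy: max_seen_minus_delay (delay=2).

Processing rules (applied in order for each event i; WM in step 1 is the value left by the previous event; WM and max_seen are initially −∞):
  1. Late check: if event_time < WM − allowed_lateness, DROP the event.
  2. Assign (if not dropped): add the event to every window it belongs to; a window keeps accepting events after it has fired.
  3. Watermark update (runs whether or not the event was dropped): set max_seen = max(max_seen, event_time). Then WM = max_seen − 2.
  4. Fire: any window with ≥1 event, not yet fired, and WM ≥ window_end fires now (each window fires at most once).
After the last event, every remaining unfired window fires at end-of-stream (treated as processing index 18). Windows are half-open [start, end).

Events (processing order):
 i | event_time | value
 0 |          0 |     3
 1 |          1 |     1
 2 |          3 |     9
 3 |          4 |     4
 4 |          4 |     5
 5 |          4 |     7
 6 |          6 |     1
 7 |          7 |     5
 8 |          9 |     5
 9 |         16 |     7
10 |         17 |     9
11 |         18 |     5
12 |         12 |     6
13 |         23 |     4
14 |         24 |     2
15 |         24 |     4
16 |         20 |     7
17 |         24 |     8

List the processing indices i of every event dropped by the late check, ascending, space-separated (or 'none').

i=0 t=0 v=3: → [0,8); WM=-2
i=1 t=1 v=1: → [0,8); WM=-1
i=2 t=3 v=9: → [0,8); WM=1
i=3 t=4 v=4: → [0,8); WM=2
i=4 t=4 v=5: → [0,8); WM=2
i=5 t=4 v=7: → [0,8); WM=2
i=6 t=6 v=1: → [0,8); WM=4
i=7 t=7 v=5: → [0,8); WM=5
i=8 t=9 v=5: → [8,16); WM=7
i=9 t=16 v=7: → [16,24); WM=14; [0,8) fires=8
i=10 t=17 v=9: → [16,24); WM=15
i=11 t=18 v=5: → [16,24); WM=16; [8,16) fires=1
i=12 t=12 v=6: DROP (t<16-2); WM=16
i=13 t=23 v=4: → [16,24); WM=21
i=14 t=24 v=2: → [24,32); WM=22
i=15 t=24 v=4: → [24,32); WM=22
i=16 t=20 v=7: → [16,24); WM=22
i=17 t=24 v=8: → [24,32); WM=22

12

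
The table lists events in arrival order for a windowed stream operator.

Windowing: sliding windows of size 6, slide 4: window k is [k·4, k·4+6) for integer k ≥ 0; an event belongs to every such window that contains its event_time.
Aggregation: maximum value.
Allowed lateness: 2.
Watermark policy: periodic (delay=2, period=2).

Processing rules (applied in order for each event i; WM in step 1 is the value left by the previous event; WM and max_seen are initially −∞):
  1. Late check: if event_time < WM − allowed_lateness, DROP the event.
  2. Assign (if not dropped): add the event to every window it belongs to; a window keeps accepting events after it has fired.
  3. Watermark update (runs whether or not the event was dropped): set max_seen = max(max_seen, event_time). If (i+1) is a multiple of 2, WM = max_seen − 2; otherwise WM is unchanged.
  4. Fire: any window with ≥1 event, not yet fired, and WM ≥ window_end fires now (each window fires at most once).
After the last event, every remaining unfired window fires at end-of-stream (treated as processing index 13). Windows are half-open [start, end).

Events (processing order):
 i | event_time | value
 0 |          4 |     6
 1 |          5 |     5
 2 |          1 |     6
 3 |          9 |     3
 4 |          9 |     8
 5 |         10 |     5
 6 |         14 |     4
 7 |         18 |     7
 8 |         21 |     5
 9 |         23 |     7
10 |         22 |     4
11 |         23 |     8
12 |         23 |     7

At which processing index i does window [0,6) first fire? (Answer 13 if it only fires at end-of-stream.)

3

i=0 t=4 v=6: → [4,10),[0,6); WM=−∞
i=1 t=5 v=5: → [4,10),[0,6); WM=3
i=2 t=1 v=6: → [0,6); WM=3
i=3 t=9 v=3: → [8,14),[4,10); WM=7; [0,6) fires=6
i=4 t=9 v=8: → [8,14),[4,10); WM=7
i=5 t=10 v=5: → [8,14); WM=8
i=6 t=14 v=4: → [12,18); WM=8
i=7 t=18 v=7: → [16,22); WM=16; [4,10) fires=8 [8,14) fires=8
i=8 t=21 v=5: → [20,26),[16,22); WM=16
i=9 t=23 v=7: → [20,26); WM=21; [12,18) fires=4
i=10 t=22 v=4: → [20,26); WM=21
i=11 t=23 v=8: → [20,26); WM=21
i=12 t=23 v=7: → [20,26); WM=21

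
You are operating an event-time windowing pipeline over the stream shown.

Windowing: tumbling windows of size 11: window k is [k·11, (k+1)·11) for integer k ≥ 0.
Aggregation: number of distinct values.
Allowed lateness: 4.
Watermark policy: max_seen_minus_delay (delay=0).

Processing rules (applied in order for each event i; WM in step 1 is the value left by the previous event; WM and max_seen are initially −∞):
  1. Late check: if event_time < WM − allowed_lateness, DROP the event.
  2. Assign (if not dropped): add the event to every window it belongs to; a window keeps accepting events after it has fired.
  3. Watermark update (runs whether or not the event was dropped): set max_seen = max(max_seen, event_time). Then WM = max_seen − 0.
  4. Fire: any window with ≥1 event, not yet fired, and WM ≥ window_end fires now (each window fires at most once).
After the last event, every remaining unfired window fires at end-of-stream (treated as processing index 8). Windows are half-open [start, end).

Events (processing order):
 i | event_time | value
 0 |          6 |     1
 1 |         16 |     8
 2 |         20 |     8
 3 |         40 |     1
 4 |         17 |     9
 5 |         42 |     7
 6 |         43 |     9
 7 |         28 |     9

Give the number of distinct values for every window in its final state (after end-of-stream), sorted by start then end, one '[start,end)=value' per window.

i=0 t=6 v=1: → [0,11); WM=6
i=1 t=16 v=8: → [11,22); WM=16; [0,11) fires=1
i=2 t=20 v=8: → [11,22); WM=20
i=3 t=40 v=1: → [33,44); WM=40; [11,22) fires=1
i=4 t=17 v=9: DROP (t<40-4); WM=40
i=5 t=42 v=7: → [33,44); WM=42
i=6 t=43 v=9: → [33,44); WM=43
i=7 t=28 v=9: DROP (t<43-4); WM=43

[0,11)=1 [11,22)=1 [33,44)=3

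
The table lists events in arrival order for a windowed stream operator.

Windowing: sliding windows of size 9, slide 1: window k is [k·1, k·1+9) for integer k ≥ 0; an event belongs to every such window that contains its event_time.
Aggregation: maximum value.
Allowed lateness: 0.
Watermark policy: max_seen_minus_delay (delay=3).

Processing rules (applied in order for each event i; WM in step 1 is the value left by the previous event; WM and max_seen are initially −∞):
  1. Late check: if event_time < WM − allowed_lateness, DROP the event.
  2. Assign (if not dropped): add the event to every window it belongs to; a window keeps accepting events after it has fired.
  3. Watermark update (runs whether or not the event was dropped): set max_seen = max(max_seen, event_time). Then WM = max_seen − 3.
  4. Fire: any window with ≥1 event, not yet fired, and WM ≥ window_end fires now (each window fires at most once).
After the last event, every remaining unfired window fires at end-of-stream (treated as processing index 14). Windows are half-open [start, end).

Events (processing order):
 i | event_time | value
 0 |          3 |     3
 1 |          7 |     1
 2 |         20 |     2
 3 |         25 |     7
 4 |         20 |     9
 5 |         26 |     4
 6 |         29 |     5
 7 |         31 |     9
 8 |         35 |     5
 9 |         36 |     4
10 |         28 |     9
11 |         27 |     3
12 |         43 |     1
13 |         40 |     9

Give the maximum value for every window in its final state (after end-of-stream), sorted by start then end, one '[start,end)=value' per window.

i=0 t=3 v=3: → [3,12),[2,11),[1,10),[0,9); WM=0
i=1 t=7 v=1: → [7,16),[6,15),[5,14),[4,13),[3,12),[2,11),[1,10),[0,9); WM=4
i=2 t=20 v=2: → [20,29),[19,28),[18,27),[17,26),[16,25),[15,24),[14,23),[13,22),[12,21); WM=17; [0,9) fires=3 [1,10) fires=3 [2,11) fires=3 [3,12) fires=3 [4,13) fires=1 [5,14) fires=1 [6,15) fires=1 [7,16) fires=1
i=3 t=25 v=7: → [25,34),[24,33),[23,32),[22,31),[21,30),[20,29),[19,28),[18,27),[17,26); WM=22; [12,21) fires=2 [13,22) fires=2
i=4 t=20 v=9: DROP (t<22-0); WM=22
i=5 t=26 v=4: → [26,35),[25,34),[24,33),[23,32),[22,31),[21,30),[20,29),[19,28),[18,27); WM=23; [14,23) fires=2
i=6 t=29 v=5: → [29,38),[28,37),[27,36),[26,35),[25,34),[24,33),[23,32),[22,31),[21,30); WM=26; [15,24) fires=2 [16,25) fires=2 [17,26) fires=7
i=7 t=31 v=9: → [31,40),[30,39),[29,38),[28,37),[27,36),[26,35),[25,34),[24,33),[23,32); WM=28; [18,27) fires=7 [19,28) fires=7
i=8 t=35 v=5: → [35,44),[34,43),[33,42),[32,41),[31,40),[30,39),[29,38),[28,37),[27,36); WM=32; [20,29) fires=7 [21,30) fires=7 [22,31) fires=7 [23,32) fires=9
i=9 t=36 v=4: → [36,45),[35,44),[34,43),[33,42),[32,41),[31,40),[30,39),[29,38),[28,37); WM=33; [24,33) fires=9
i=10 t=28 v=9: DROP (t<33-0); WM=33
i=11 t=27 v=3: DROP (t<33-0); WM=33
i=12 t=43 v=1: → [43,52),[42,51),[41,50),[40,49),[39,48),[38,47),[37,46),[36,45),[35,44); WM=40; [25,34) fires=9 [26,35) fires=9 [27,36) fires=9 [28,37) fires=9 [29,38) fires=9 [30,39) fires=9 [31,40) fires=9
i=13 t=40 v=9: → [40,49),[39,48),[38,47),[37,46),[36,45),[35,44),[34,43),[33,42),[32,41); WM=40

[0,9)=3 [1,10)=3 [2,11)=3 [3,12)=3 [4,13)=1 [5,14)=1 [6,15)=1 [7,16)=1 [12,21)=2 [13,22)=2 [14,23)=2 [15,24)=2 [16,25)=2 [17,26)=7 [18,27)=7 [19,28)=7 [20,29)=7 [21,30)=7 [22,31)=7 [23,32)=9 [24,33)=9 [25,34)=9 [26,35)=9 [27,36)=9 [28,37)=9 [29,38)=9 [30,39)=9 [31,40)=9 [32,41)=9 [33,42)=9 [34,43)=9 [35,44)=9 [36,45)=9 [37,46)=9 [38,47)=9 [39,48)=9 [40,49)=9 [41,50)=1 [42,51)=1 [43,52)=1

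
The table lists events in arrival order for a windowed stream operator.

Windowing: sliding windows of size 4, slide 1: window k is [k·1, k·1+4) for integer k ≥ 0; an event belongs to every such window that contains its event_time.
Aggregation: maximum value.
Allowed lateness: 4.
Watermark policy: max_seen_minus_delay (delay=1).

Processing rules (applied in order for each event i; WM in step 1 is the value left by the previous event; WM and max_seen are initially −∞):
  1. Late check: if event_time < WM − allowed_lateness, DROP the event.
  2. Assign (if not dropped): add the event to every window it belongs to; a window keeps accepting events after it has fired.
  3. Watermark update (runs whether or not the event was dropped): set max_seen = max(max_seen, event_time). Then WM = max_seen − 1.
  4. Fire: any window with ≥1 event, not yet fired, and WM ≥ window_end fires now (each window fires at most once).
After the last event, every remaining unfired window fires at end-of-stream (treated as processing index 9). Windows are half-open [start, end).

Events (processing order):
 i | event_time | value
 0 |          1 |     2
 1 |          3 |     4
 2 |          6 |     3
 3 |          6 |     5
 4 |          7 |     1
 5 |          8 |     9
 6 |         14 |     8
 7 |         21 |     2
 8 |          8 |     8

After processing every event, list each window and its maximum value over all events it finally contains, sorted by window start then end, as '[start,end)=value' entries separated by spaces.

[0,4)=4 [1,5)=4 [2,6)=4 [3,7)=5 [4,8)=5 [5,9)=9 [6,10)=9 [7,11)=9 [8,12)=9 [11,15)=8 [12,16)=8 [13,17)=8 [14,18)=8 [18,22)=2 [19,23)=2 [20,24)=2 [21,25)=2

i=0 t=1 v=2: → [1,5),[0,4); WM=0
i=1 t=3 v=4: → [3,7),[2,6),[1,5),[0,4); WM=2
i=2 t=6 v=3: → [6,10),[5,9),[4,8),[3,7); WM=5; [0,4) fires=4 [1,5) fires=4
i=3 t=6 v=5: → [6,10),[5,9),[4,8),[3,7); WM=5
i=4 t=7 v=1: → [7,11),[6,10),[5,9),[4,8); WM=6; [2,6) fires=4
i=5 t=8 v=9: → [8,12),[7,11),[6,10),[5,9); WM=7; [3,7) fires=5
i=6 t=14 v=8: → [14,18),[13,17),[12,16),[11,15); WM=13; [4,8) fires=5 [5,9) fires=9 [6,10) fires=9 [7,11) fires=9 [8,12) fires=9
i=7 t=21 v=2: → [21,25),[20,24),[19,23),[18,22); WM=20; [11,15) fires=8 [12,16) fires=8 [13,17) fires=8 [14,18) fires=8
i=8 t=8 v=8: DROP (t<20-4); WM=20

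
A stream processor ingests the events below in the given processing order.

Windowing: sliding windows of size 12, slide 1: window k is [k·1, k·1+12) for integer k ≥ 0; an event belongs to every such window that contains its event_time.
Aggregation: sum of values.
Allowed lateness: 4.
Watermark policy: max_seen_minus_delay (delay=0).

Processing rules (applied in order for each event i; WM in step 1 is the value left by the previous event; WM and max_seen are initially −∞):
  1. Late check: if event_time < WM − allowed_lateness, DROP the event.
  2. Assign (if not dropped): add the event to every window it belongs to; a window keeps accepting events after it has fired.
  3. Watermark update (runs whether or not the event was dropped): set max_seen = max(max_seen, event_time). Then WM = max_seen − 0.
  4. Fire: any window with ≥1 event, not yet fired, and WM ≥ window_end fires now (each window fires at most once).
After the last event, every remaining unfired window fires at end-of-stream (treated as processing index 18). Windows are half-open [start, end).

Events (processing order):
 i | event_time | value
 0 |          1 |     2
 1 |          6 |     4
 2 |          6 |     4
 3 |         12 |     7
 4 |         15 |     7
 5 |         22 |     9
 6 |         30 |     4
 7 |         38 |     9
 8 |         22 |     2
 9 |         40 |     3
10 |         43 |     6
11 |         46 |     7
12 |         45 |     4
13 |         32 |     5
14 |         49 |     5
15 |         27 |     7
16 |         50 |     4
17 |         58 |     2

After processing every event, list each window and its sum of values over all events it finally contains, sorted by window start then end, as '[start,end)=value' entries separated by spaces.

i=0 t=1 v=2: → [1,13),[0,12); WM=1
i=1 t=6 v=4: → [6,18),[5,17),[4,16),[3,15),[2,14),[1,13),[0,12); WM=6
i=2 t=6 v=4: → [6,18),[5,17),[4,16),[3,15),[2,14),[1,13),[0,12); WM=6
i=3 t=12 v=7: → [12,24),[11,23),[10,22),[9,21),[8,20),[7,19),[6,18),[5,17),[4,16),[3,15),[2,14),[1,13); WM=12; [0,12) fires=10
i=4 t=15 v=7: → [15,27),[14,26),[13,25),[12,24),[11,23),[10,22),[9,21),[8,20),[7,19),[6,18),[5,17),[4,16); WM=15; [1,13) fires=17 [2,14) fires=15 [3,15) fires=15
i=5 t=22 v=9: → [22,34),[21,33),[20,32),[19,31),[18,30),[17,29),[16,28),[15,27),[14,26),[13,25),[12,24),[11,23); WM=22; [4,16) fires=22 [5,17) fires=22 [6,18) fires=22 [7,19) fires=14 [8,20) fires=14 [9,21) fires=14 [10,22) fires=14
i=6 t=30 v=4: → [30,42),[29,41),[28,40),[27,39),[26,38),[25,37),[24,36),[23,35),[22,34),[21,33),[20,32),[19,31); WM=30; [11,23) fires=23 [12,24) fires=23 [13,25) fires=16 [14,26) fires=16 [15,27) fires=16 [16,28) fires=9 [17,29) fires=9 [18,30) fires=9
i=7 t=38 v=9: → [38,50),[37,49),[36,48),[35,47),[34,46),[33,45),[32,44),[31,43),[30,42),[29,41),[28,40),[27,39); WM=38; [19,31) fires=13 [20,32) fires=13 [21,33) fires=13 [22,34) fires=13 [23,35) fires=4 [24,36) fires=4 [25,37) fires=4 [26,38) fires=4
i=8 t=22 v=2: DROP (t<38-4); WM=38
i=9 t=40 v=3: → [40,52),[39,51),[38,50),[37,49),[36,48),[35,47),[34,46),[33,45),[32,44),[31,43),[30,42),[29,41); WM=40; [27,39) fires=13 [28,40) fires=13
i=10 t=43 v=6: → [43,55),[42,54),[41,53),[40,52),[39,51),[38,50),[37,49),[36,48),[35,47),[34,46),[33,45),[32,44); WM=43; [29,41) fires=16 [30,42) fires=16 [31,43) fires=12
i=11 t=46 v=7: → [46,58),[45,57),[44,56),[43,55),[42,54),[41,53),[40,52),[39,51),[38,50),[37,49),[36,48),[35,47); WM=46; [32,44) fires=18 [33,45) fires=18 [34,46) fires=18
i=12 t=45 v=4: → [45,57),[44,56),[43,55),[42,54),[41,53),[40,52),[39,51),[38,50),[37,49),[36,48),[35,47),[34,46); WM=46
i=13 t=32 v=5: DROP (t<46-4); WM=46
i=14 t=49 v=5: → [49,61),[48,60),[47,59),[46,58),[45,57),[44,56),[43,55),[42,54),[41,53),[40,52),[39,51),[38,50); WM=49; [35,47) fires=29 [36,48) fires=29 [37,49) fires=29
i=15 t=27 v=7: DROP (t<49-4); WM=49
i=16 t=50 v=4: → [50,62),[49,61),[48,60),[47,59),[46,58),[45,57),[44,56),[43,55),[42,54),[41,53),[40,52),[39,51); WM=50; [38,50) fires=34
i=17 t=58 v=2: → [58,70),[57,69),[56,68),[55,67),[54,66),[53,65),[52,64),[51,63),[50,62),[49,61),[48,60),[47,59); WM=58; [39,51) fires=29 [40,52) fires=29 [41,53) fires=26 [42,54) fires=26 [43,55) fires=26 [44,56) fires=20 [45,57) fires=20 [46,58) fires=16

[0,12)=10 [1,13)=17 [2,14)=15 [3,15)=15 [4,16)=22 [5,17)=22 [6,18)=22 [7,19)=14 [8,20)=14 [9,21)=14 [10,22)=14 [11,23)=23 [12,24)=23 [13,25)=16 [14,26)=16 [15,27)=16 [16,28)=9 [17,29)=9 [18,30)=9 [19,31)=13 [20,32)=13 [21,33)=13 [22,34)=13 [23,35)=4 [24,36)=4 [25,37)=4 [26,38)=4 [27,39)=13 [28,40)=13 [29,41)=16 [30,42)=16 [31,43)=12 [32,44)=18 [33,45)=18 [34,46)=22 [35,47)=29 [36,48)=29 [37,49)=29 [38,50)=34 [39,51)=29 [40,52)=29 [41,53)=26 [42,54)=26 [43,55)=26 [44,56)=20 [45,57)=20 [46,58)=16 [47,59)=11 [48,60)=11 [49,61)=11 [50,62)=6 [51,63)=2 [52,64)=2 [53,65)=2 [54,66)=2 [55,67)=2 [56,68)=2 [57,69)=2 [58,70)=2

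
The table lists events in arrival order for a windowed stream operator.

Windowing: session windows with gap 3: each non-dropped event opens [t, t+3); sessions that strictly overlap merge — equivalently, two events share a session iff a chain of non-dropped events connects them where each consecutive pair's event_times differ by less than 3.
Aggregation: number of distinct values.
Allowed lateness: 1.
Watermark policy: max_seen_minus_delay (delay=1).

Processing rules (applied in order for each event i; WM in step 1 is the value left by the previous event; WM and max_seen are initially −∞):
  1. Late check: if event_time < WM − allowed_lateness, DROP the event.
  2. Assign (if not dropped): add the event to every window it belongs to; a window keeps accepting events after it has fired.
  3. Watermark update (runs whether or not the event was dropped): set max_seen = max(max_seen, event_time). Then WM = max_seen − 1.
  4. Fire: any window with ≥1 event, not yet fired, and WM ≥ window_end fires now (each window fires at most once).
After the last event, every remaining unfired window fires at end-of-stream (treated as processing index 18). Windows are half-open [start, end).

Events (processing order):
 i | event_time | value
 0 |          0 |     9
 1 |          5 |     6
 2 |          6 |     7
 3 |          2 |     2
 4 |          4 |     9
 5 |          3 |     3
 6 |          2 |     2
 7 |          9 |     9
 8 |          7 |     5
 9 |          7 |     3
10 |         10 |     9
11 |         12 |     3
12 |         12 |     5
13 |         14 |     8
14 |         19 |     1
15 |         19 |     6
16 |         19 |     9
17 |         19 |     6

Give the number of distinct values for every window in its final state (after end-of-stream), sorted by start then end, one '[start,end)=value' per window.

i=0 t=0 v=9: → [0,3); WM=-1
i=1 t=5 v=6: → [5,8); WM=4
i=2 t=6 v=7: → [5,9); WM=5
i=3 t=2 v=2: DROP (t<5-1); WM=5
i=4 t=4 v=9: → [4,9); WM=5
i=5 t=3 v=3: DROP (t<5-1); WM=5
i=6 t=2 v=2: DROP (t<5-1); WM=5
i=7 t=9 v=9: → [9,12); WM=8
i=8 t=7 v=5: → [4,12); WM=8
i=9 t=7 v=3: → [4,12); WM=8
i=10 t=10 v=9: → [4,13); WM=9
i=11 t=12 v=3: → [4,15); WM=11
i=12 t=12 v=5: → [4,15); WM=11
i=13 t=14 v=8: → [4,17); WM=13
i=14 t=19 v=1: → [19,22); WM=18
i=15 t=19 v=6: → [19,22); WM=18
i=16 t=19 v=9: → [19,22); WM=18
i=17 t=19 v=6: → [19,22); WM=18

[0,3)=1 [4,17)=6 [19,22)=3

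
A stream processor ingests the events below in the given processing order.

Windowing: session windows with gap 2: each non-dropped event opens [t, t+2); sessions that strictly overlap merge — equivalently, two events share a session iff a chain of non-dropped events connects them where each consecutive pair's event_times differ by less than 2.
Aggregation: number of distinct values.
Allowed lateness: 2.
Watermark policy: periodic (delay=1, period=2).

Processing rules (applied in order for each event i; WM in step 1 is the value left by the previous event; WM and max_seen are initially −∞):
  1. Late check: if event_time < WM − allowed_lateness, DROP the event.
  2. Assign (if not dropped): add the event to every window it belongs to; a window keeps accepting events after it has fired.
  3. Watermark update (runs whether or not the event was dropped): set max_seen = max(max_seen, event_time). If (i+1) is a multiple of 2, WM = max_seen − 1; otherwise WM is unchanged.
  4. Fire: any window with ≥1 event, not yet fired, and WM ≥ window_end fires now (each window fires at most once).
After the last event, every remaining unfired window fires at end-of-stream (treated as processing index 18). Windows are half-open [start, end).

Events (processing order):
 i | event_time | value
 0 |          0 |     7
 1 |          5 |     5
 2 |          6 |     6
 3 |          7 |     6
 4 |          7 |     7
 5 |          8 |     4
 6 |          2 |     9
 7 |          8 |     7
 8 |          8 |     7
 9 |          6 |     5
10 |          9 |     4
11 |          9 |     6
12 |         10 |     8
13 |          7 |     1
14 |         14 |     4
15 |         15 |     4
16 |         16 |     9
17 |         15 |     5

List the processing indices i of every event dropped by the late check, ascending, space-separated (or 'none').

i=0 t=0 v=7: → [0,2); WM=−∞
i=1 t=5 v=5: → [5,7); WM=4
i=2 t=6 v=6: → [5,8); WM=4
i=3 t=7 v=6: → [5,9); WM=6
i=4 t=7 v=7: → [5,9); WM=6
i=5 t=8 v=4: → [5,10); WM=7
i=6 t=2 v=9: DROP (t<7-2); WM=7
i=7 t=8 v=7: → [5,10); WM=7
i=8 t=8 v=7: → [5,10); WM=7
i=9 t=6 v=5: → [5,10); WM=7
i=10 t=9 v=4: → [5,11); WM=7
i=11 t=9 v=6: → [5,11); WM=8
i=12 t=10 v=8: → [5,12); WM=8
i=13 t=7 v=1: → [5,12); WM=9
i=14 t=14 v=4: → [14,16); WM=9
i=15 t=15 v=4: → [14,17); WM=14
i=16 t=16 v=9: → [14,18); WM=14
i=17 t=15 v=5: → [14,18); WM=15

6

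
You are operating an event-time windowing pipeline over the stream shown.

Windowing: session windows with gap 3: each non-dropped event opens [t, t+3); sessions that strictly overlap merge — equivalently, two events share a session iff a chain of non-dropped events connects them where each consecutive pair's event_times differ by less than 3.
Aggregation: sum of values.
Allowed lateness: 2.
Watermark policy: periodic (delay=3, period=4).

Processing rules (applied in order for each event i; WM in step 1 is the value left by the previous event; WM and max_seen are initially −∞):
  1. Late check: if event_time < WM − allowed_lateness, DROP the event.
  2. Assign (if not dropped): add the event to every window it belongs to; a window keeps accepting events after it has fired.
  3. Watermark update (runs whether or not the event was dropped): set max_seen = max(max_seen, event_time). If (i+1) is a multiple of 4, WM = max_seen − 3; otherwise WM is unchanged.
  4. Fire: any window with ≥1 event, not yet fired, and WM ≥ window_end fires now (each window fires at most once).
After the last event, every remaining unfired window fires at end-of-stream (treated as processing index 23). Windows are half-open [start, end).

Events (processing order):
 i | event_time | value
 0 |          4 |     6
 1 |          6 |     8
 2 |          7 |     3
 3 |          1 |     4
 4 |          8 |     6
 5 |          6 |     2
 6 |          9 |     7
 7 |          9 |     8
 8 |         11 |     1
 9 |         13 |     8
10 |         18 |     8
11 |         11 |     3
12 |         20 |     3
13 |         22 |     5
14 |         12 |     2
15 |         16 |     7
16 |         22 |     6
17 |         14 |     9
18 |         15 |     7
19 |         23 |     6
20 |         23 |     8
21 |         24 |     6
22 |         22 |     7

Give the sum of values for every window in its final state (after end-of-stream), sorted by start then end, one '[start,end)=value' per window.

[1,4)=4 [4,16)=52 [16,27)=56

i=0 t=4 v=6: → [4,7); WM=−∞
i=1 t=6 v=8: → [4,9); WM=−∞
i=2 t=7 v=3: → [4,10); WM=−∞
i=3 t=1 v=4: → [1,4); WM=4
i=4 t=8 v=6: → [4,11); WM=4
i=5 t=6 v=2: → [4,11); WM=4
i=6 t=9 v=7: → [4,12); WM=4
i=7 t=9 v=8: → [4,12); WM=6
i=8 t=11 v=1: → [4,14); WM=6
i=9 t=13 v=8: → [4,16); WM=6
i=10 t=18 v=8: → [18,21); WM=6
i=11 t=11 v=3: → [4,16); WM=15
i=12 t=20 v=3: → [18,23); WM=15
i=13 t=22 v=5: → [18,25); WM=15
i=14 t=12 v=2: DROP (t<15-2); WM=15
i=15 t=16 v=7: → [16,25); WM=19
i=16 t=22 v=6: → [16,25); WM=19
i=17 t=14 v=9: DROP (t<19-2); WM=19
i=18 t=15 v=7: DROP (t<19-2); WM=19
i=19 t=23 v=6: → [16,26); WM=20
i=20 t=23 v=8: → [16,26); WM=20
i=21 t=24 v=6: → [16,27); WM=20
i=22 t=22 v=7: → [16,27); WM=20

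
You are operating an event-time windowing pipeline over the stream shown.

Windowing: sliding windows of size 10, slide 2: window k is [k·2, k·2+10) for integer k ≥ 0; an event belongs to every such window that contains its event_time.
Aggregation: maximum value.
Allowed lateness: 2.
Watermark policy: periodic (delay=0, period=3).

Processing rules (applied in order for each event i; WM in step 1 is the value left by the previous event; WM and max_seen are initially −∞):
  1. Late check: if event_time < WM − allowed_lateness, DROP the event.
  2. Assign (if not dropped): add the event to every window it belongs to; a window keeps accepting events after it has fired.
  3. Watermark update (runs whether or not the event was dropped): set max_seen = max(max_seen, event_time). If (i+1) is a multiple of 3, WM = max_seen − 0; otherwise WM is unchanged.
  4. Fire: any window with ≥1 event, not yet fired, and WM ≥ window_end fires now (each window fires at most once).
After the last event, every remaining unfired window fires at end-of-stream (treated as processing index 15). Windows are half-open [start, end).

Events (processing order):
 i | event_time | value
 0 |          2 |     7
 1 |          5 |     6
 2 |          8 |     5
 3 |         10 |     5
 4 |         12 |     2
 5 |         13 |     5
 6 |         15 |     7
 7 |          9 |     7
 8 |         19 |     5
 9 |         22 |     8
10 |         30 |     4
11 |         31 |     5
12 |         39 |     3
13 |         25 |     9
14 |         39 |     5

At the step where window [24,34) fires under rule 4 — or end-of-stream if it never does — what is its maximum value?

i=0 t=2 v=7: → [2,12),[0,10); WM=−∞
i=1 t=5 v=6: → [4,14),[2,12),[0,10); WM=−∞
i=2 t=8 v=5: → [8,18),[6,16),[4,14),[2,12),[0,10); WM=8
i=3 t=10 v=5: → [10,20),[8,18),[6,16),[4,14),[2,12); WM=8
i=4 t=12 v=2: → [12,22),[10,20),[8,18),[6,16),[4,14); WM=8
i=5 t=13 v=5: → [12,22),[10,20),[8,18),[6,16),[4,14); WM=13; [0,10) fires=7 [2,12) fires=7
i=6 t=15 v=7: → [14,24),[12,22),[10,20),[8,18),[6,16); WM=13
i=7 t=9 v=7: DROP (t<13-2); WM=13
i=8 t=19 v=5: → [18,28),[16,26),[14,24),[12,22),[10,20); WM=19; [4,14) fires=6 [6,16) fires=7 [8,18) fires=7
i=9 t=22 v=8: → [22,32),[20,30),[18,28),[16,26),[14,24); WM=19
i=10 t=30 v=4: → [30,40),[28,38),[26,36),[24,34),[22,32); WM=19
i=11 t=31 v=5: → [30,40),[28,38),[26,36),[24,34),[22,32); WM=31; [10,20) fires=7 [12,22) fires=7 [14,24) fires=8 [16,26) fires=8 [18,28) fires=8 [20,30) fires=8
i=12 t=39 v=3: → [38,48),[36,46),[34,44),[32,42),[30,40); WM=31
i=13 t=25 v=9: DROP (t<31-2); WM=31
i=14 t=39 v=5: → [38,48),[36,46),[34,44),[32,42),[30,40); WM=39; [22,32) fires=8 [24,34) fires=5 [26,36) fires=5 [28,38) fires=5

5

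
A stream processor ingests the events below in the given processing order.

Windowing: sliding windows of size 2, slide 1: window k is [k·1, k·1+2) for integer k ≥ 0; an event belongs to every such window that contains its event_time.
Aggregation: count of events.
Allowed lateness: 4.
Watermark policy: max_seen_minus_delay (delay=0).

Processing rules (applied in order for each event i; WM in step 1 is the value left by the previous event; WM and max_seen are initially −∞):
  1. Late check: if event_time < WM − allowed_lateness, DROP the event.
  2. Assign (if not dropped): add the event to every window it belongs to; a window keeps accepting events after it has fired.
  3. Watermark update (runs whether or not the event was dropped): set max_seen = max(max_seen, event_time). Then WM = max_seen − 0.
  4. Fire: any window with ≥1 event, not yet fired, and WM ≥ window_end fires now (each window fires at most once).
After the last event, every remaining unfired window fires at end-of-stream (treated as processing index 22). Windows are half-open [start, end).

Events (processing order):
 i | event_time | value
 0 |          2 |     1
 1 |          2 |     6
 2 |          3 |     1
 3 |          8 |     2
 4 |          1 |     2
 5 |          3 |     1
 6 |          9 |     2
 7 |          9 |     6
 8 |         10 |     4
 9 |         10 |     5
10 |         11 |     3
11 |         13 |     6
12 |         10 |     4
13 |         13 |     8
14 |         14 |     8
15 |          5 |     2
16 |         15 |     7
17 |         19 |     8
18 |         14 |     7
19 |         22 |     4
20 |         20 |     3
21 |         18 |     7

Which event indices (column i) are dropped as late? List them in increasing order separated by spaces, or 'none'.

i=0 t=2 v=1: → [2,4),[1,3); WM=2
i=1 t=2 v=6: → [2,4),[1,3); WM=2
i=2 t=3 v=1: → [3,5),[2,4); WM=3; [1,3) fires=2
i=3 t=8 v=2: → [8,10),[7,9); WM=8; [2,4) fires=3 [3,5) fires=1
i=4 t=1 v=2: DROP (t<8-4); WM=8
i=5 t=3 v=1: DROP (t<8-4); WM=8
i=6 t=9 v=2: → [9,11),[8,10); WM=9; [7,9) fires=1
i=7 t=9 v=6: → [9,11),[8,10); WM=9
i=8 t=10 v=4: → [10,12),[9,11); WM=10; [8,10) fires=3
i=9 t=10 v=5: → [10,12),[9,11); WM=10
i=10 t=11 v=3: → [11,13),[10,12); WM=11; [9,11) fires=4
i=11 t=13 v=6: → [13,15),[12,14); WM=13; [10,12) fires=3 [11,13) fires=1
i=12 t=10 v=4: → [10,12),[9,11); WM=13
i=13 t=13 v=8: → [13,15),[12,14); WM=13
i=14 t=14 v=8: → [14,16),[13,15); WM=14; [12,14) fires=2
i=15 t=5 v=2: DROP (t<14-4); WM=14
i=16 t=15 v=7: → [15,17),[14,16); WM=15; [13,15) fires=3
i=17 t=19 v=8: → [19,21),[18,20); WM=19; [14,16) fires=2 [15,17) fires=1
i=18 t=14 v=7: DROP (t<19-4); WM=19
i=19 t=22 v=4: → [22,24),[21,23); WM=22; [18,20) fires=1 [19,21) fires=1
i=20 t=20 v=3: → [20,22),[19,21); WM=22; [20,22) fires=1
i=21 t=18 v=7: → [18,20),[17,19); WM=22; [17,19) fires=1

4 5 15 18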